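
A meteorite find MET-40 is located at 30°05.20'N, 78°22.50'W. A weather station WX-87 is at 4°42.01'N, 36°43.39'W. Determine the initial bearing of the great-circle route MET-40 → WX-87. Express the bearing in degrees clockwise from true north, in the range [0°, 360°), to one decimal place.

MET-40: φ = +30.08667°, λ = -78.37500°
WX-87: φ = +4.70017°, λ = -36.72317°
Δλ = 41.6518°
y = sin Δλ · cos φ₂ = 0.662367
x = cos φ₁ sin φ₂ − sin φ₁ cos φ₂ cos Δλ = -0.302416
θ = atan2(y, x) = 114.5399° → 114.5399° (mod 360°)

114.5°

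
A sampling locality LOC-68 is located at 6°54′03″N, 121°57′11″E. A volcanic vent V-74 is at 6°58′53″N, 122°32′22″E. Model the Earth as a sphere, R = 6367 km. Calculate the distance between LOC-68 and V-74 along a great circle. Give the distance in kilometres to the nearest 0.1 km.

65.3 km

LOC-68: φ = +6.90083°, λ = +121.95306°
V-74: φ = +6.98139°, λ = +122.53944°
Δφ = 0.0806°,  Δλ = 0.5864°
a = sin²(Δφ/2) + cos φ₁ cos φ₂ sin²(Δλ/2) = 0.000026
c = 2·arcsin(√a) = 0.010256 rad = 0.5876°
d = R·c = 6367 × 0.010256 = 65.3 km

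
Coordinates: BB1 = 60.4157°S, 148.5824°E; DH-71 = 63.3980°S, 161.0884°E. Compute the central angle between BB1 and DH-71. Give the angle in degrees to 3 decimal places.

6.586°

Δφ = -2.9823°,  Δλ = 12.5060°
a = sin²(Δφ/2) + cos φ₁ cos φ₂ sin²(Δλ/2) = 0.003300
c = 2·arcsin(√a) = 0.114952 rad = 6.5863°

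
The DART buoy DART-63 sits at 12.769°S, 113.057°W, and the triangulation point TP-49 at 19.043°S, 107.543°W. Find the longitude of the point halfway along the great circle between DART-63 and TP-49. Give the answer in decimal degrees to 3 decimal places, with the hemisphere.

Bx = cos φ₂ cos Δλ = 0.940900,  By = cos φ₂ sin Δλ = 0.090830
φₘ = atan2(sin φ₁ + sin φ₂, √((cos φ₁ + Bx)² + By²)) = -15.92349°
λₘ = λ₁ + atan2(By, cos φ₁ + Bx) = -110.34309°

110.343°W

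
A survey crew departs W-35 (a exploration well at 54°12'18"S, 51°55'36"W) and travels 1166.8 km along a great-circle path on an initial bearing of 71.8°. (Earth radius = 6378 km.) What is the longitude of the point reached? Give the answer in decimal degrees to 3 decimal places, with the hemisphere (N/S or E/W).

W-35: φ = -54.20500°, λ = -51.92667°
δ = d/R = 1166.8/6378 = 0.182941 rad
φ₂ = arcsin(sin φ₁ cos δ + cos φ₁ sin δ cos θ)
   = arcsin(-0.81111·0.98331 + 0.58489·0.18192·0.31233) = -49.84884°
λ₂ = λ₁ + atan2(sin θ sin δ cos φ₁, cos δ − sin φ₁ sin φ₂) = -36.38015°

36.380°W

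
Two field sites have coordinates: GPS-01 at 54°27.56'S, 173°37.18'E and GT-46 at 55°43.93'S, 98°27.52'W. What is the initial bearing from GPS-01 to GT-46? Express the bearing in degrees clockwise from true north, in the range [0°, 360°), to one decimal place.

129.5°

GPS-01: φ = -54.45933°, λ = +173.61967°
GT-46: φ = -55.73217°, λ = -98.45867°
Δλ = 87.9217°
y = sin Δλ · cos φ₂ = 0.562692
x = cos φ₁ sin φ₂ − sin φ₁ cos φ₂ cos Δλ = -0.463763
θ = atan2(y, x) = 129.4949° → 129.4949° (mod 360°)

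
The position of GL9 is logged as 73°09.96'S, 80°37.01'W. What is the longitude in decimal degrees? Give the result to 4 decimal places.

80.6168°W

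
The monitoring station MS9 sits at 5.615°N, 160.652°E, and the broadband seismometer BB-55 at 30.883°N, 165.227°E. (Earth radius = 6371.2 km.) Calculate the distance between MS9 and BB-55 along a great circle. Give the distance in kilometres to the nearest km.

2850 km

Δφ = 25.2680°,  Δλ = 4.5750°
a = sin²(Δφ/2) + cos φ₁ cos φ₂ sin²(Δλ/2) = 0.049200
c = 2·arcsin(√a) = 0.447343 rad = 25.6309°
d = R·c = 6371.2 × 0.447343 = 2850.1 km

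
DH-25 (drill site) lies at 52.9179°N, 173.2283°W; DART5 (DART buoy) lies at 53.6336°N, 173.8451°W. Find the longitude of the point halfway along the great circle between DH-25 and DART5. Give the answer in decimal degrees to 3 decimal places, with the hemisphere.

173.534°W

Bx = cos φ₂ cos Δλ = 0.592912,  By = cos φ₂ sin Δλ = -0.006383
φₘ = atan2(sin φ₁ + sin φ₂, √((cos φ₁ + Bx)² + By²)) = 53.27615°
λₘ = λ₁ + atan2(By, cos φ₁ + Bx) = -173.53412°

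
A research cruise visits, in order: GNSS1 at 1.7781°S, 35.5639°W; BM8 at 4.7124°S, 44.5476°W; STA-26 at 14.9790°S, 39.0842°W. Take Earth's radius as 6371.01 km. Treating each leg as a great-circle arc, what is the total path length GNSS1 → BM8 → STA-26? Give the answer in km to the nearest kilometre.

2338 km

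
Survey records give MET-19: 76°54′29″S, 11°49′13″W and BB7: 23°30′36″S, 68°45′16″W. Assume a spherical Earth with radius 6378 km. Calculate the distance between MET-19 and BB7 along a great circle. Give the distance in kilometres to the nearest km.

MET-19: φ = -76.90806°, λ = -11.82028°
BB7: φ = -23.51000°, λ = -68.75444°
Δφ = 53.3981°,  Δλ = -56.9342°
a = sin²(Δφ/2) + cos φ₁ cos φ₂ sin²(Δλ/2) = 0.249066
c = 2·arcsin(√a) = 1.045039 rad = 59.8763°
d = R·c = 6378 × 1.045039 = 6665.3 km

6665 km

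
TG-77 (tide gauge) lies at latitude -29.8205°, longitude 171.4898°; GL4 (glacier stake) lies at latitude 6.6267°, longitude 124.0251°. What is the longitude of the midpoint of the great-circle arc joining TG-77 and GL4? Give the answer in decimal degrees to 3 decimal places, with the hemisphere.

146.056°E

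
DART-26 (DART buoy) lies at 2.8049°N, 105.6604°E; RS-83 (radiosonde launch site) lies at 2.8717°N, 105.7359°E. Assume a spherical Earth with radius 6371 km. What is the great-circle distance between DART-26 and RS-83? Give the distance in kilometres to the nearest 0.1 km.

Δφ = 0.0668°,  Δλ = 0.0755°
a = sin²(Δφ/2) + cos φ₁ cos φ₂ sin²(Δλ/2) = 0.000001
c = 2·arcsin(√a) = 0.001758 rad = 0.1007°
d = R·c = 6371 × 0.001758 = 11.2 km

11.2 km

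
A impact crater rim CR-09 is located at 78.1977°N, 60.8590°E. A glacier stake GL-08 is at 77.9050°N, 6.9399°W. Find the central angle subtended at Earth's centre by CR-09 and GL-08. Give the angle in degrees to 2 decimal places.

Δφ = -0.2927°,  Δλ = -67.7989°
a = sin²(Δφ/2) + cos φ₁ cos φ₂ sin²(Δλ/2) = 0.013338
c = 2·arcsin(√a) = 0.231498 rad = 13.2638°

13.26°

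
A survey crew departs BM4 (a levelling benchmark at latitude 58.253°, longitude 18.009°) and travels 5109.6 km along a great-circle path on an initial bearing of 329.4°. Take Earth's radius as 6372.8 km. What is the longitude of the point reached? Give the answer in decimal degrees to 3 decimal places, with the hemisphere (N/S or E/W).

δ = d/R = 5109.6/6372.8 = 0.801783 rad
φ₂ = arcsin(sin φ₁ cos δ + cos φ₁ sin δ cos θ)
   = arcsin(0.85038·0.69543 + 0.52617·0.71860·0.86074) = 66.46649°
λ₂ = λ₁ + atan2(sin θ sin δ cos φ₁, cos δ − sin φ₁ sin φ₂) = -95.62492°

95.625°W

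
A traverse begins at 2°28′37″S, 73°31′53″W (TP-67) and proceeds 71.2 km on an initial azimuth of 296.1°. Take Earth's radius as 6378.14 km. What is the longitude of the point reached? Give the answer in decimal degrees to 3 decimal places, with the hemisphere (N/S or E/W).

74.106°W

TP-67: φ = -2.47694°, λ = -73.53139°
δ = d/R = 71.2/6378.14 = 0.011163 rad
φ₂ = arcsin(sin φ₁ cos δ + cos φ₁ sin δ cos θ)
   = arcsin(-0.04322·0.99994 + 0.99907·0.01116·0.43994) = -2.19544°
λ₂ = λ₁ + atan2(sin θ sin δ cos φ₁, cos δ − sin φ₁ sin φ₂) = -74.10619°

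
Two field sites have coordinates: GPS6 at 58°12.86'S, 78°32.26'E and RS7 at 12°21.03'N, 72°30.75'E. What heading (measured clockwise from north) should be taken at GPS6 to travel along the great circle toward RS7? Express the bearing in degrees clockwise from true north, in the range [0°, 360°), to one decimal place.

353.8°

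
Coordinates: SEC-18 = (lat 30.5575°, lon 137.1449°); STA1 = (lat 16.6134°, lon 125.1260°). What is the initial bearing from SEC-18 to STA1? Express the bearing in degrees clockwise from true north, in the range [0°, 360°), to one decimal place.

Δλ = -12.0189°
y = sin Δλ · cos φ₂ = -0.199542
x = cos φ₁ sin φ₂ − sin φ₁ cos φ₂ cos Δλ = -0.230296
θ = atan2(y, x) = -139.0924° → 220.9076° (mod 360°)

220.9°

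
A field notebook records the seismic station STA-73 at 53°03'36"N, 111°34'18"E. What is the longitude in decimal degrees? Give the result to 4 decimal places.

111° + 34′/60 + 18″/3600 = 111 + 0.56667 + 0.00500 = 111.5717°

111.5717°E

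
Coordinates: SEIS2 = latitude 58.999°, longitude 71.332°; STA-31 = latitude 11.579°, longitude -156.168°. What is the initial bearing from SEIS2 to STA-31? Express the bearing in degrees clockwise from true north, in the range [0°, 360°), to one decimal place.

Δλ = 132.5000°
y = sin Δλ · cos φ₂ = 0.722273
x = cos φ₁ sin φ₂ − sin φ₁ cos φ₂ cos Δλ = 0.670684
θ = atan2(y, x) = 47.1210° → 47.1210° (mod 360°)

47.1°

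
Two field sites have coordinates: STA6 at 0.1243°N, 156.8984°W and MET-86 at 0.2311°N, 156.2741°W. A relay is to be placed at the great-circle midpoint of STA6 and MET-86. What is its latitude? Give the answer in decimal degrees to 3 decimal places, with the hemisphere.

Bx = cos φ₂ cos Δλ = 0.999933,  By = cos φ₂ sin Δλ = 0.010896
φₘ = atan2(sin φ₁ + sin φ₂, √((cos φ₁ + Bx)² + By²)) = 0.17770°
λₘ = λ₁ + atan2(By, cos φ₁ + Bx) = -156.58625°

0.178°N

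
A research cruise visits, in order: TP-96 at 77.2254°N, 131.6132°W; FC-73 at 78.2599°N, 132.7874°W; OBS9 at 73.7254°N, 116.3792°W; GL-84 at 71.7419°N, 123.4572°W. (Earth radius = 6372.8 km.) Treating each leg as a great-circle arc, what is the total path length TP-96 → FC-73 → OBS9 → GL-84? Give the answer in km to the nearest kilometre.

TP-96→FC-73: c = 0.018571 rad, d = 118.35 km
FC-73→OBS9: c = 0.104473 rad, d = 665.79 km
OBS9→GL-84: c = 0.050369 rad, d = 320.99 km
Total = 118.35 + 665.79 + 320.99 = 1105.13 km

1105 km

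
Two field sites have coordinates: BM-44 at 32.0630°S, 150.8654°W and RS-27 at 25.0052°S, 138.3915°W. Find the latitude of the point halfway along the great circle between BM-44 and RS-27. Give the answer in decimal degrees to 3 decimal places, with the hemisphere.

Bx = cos φ₂ cos Δλ = 0.884876,  By = cos φ₂ sin Δλ = 0.195750
φₘ = atan2(sin φ₁ + sin φ₂, √((cos φ₁ + Bx)² + By²)) = -28.67691°
λₘ = λ₁ + atan2(By, cos φ₁ + Bx) = -144.41849°

28.677°S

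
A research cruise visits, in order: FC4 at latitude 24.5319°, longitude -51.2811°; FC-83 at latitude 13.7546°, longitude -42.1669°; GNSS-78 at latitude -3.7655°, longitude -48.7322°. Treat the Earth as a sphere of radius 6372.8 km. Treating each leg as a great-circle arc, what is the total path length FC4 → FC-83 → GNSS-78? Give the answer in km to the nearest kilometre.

3612 km

FC4→FC-83: c = 0.240559 rad, d = 1533.03 km
FC-83→GNSS-78: c = 0.326236 rad, d = 2079.04 km
Total = 1533.03 + 2079.04 = 3612.07 km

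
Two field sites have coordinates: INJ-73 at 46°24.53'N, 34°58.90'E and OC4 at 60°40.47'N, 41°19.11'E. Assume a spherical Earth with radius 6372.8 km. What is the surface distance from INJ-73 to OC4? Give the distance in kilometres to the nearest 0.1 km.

INJ-73: φ = +46.40883°, λ = +34.98167°
OC4: φ = +60.67450°, λ = +41.31850°
Δφ = 14.2657°,  Δλ = 6.3368°
a = sin²(Δφ/2) + cos φ₁ cos φ₂ sin²(Δλ/2) = 0.016450
c = 2·arcsin(√a) = 0.257223 rad = 14.7378°
d = R·c = 6372.8 × 0.257223 = 1639.2 km

1639.2 km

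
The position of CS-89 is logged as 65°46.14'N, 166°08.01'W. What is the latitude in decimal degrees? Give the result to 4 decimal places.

65° + 46.14′/60 = 65 + 0.76900 = 65.7690°

65.7690°N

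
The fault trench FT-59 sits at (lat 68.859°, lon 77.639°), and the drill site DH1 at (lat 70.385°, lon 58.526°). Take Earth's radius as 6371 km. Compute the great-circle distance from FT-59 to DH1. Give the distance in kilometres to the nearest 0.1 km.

755.8 km

Δφ = 1.5260°,  Δλ = -19.1130°
a = sin²(Δφ/2) + cos φ₁ cos φ₂ sin²(Δλ/2) = 0.003514
c = 2·arcsin(√a) = 0.118635 rad = 6.7973°
d = R·c = 6371 × 0.118635 = 755.8 km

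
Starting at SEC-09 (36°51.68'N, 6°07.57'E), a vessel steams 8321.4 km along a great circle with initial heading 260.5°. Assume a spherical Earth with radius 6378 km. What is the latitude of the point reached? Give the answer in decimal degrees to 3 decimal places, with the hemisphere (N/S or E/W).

SEC-09: φ = +36.86133°, λ = +6.12617°
δ = d/R = 8321.4/6378 = 1.304704 rad
φ₂ = arcsin(sin φ₁ cos δ + cos φ₁ sin δ cos θ)
   = arcsin(0.59988·0.26296 + 0.80009·0.96481·-0.16505) = 1.73870°
λ₂ = λ₁ + atan2(sin θ sin δ cos φ₁, cos δ − sin φ₁ sin φ₂) = -66.05191°

1.739°N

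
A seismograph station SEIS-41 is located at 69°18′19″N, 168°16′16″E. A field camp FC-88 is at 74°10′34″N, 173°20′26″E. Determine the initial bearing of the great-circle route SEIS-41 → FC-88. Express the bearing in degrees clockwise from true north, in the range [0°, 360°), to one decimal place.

15.7°

SEIS-41: φ = +69.30528°, λ = +168.27111°
FC-88: φ = +74.17611°, λ = +173.34056°
Δλ = 5.0694°
y = sin Δλ · cos φ₂ = 0.024095
x = cos φ₁ sin φ₂ − sin φ₁ cos φ₂ cos Δλ = 0.085908
θ = atan2(y, x) = 15.6675° → 15.6675° (mod 360°)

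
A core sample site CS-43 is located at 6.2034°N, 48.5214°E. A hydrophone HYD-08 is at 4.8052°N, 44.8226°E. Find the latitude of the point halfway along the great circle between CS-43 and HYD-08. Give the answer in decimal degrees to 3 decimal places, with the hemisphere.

Bx = cos φ₂ cos Δλ = 0.994410,  By = cos φ₂ sin Δλ = -0.064285
φₘ = atan2(sin φ₁ + sin φ₂, √((cos φ₁ + Bx)² + By²)) = 5.50715°
λₘ = λ₁ + atan2(By, cos φ₁ + Bx) = 46.66982°

5.507°N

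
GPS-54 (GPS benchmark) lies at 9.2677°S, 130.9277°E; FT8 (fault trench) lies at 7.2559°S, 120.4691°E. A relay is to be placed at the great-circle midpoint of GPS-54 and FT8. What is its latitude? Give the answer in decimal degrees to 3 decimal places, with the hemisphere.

8.296°S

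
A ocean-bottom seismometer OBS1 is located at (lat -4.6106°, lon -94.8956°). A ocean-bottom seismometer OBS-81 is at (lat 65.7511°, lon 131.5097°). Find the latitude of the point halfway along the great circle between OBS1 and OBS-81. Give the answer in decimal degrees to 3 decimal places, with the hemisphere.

47.081°N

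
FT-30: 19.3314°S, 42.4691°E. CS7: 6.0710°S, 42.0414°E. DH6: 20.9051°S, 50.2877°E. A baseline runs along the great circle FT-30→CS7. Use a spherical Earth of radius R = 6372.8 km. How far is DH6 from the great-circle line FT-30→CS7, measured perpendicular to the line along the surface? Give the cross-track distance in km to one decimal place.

δ₁₃ = central angle FT-30→DH6 = 0.131028 rad  (haversine)
θ₁₃ = bearing FT-30→DH6 = 103.427°,  θ₁₂ = bearing FT-30→CS7 = 358.146°
dₓₜ = R·arcsin(sin δ₁₃ · sin(θ₁₃ − θ₁₂)) = 6372.8·arcsin(0.13065·sin(-254.720°)) = 805.334 km
|dₓₜ| = 805.334 km

805.3 km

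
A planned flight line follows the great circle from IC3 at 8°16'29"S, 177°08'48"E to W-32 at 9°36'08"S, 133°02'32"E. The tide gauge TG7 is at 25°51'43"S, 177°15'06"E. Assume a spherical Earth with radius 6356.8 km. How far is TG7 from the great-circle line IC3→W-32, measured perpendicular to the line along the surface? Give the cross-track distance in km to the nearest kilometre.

1944 km

IC3: φ = -8.27472°, λ = +177.14667°
W-32: φ = -9.60222°, λ = +133.04222°
TG7: φ = -25.86194°, λ = +177.25167°
δ₁₃ = central angle IC3→TG7 = 0.306960 rad  (haversine)
θ₁₃ = bearing IC3→TG7 = 179.687°,  θ₁₂ = bearing IC3→W-32 = 264.740°
dₓₜ = R·arcsin(sin δ₁₃ · sin(θ₁₃ − θ₁₂)) = 6356.8·arcsin(0.30216·sin(-85.053°)) = -1943.778 km
|dₓₜ| = 1943.778 km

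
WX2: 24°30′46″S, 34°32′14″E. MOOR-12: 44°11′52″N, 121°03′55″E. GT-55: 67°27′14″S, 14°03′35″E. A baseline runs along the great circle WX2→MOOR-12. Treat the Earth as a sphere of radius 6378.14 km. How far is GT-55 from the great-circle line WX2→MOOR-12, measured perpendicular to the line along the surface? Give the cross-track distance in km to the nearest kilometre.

2768 km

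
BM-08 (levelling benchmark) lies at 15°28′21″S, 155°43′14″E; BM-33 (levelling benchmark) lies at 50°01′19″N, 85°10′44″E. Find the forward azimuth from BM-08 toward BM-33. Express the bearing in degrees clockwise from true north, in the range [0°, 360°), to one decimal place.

BM-08: φ = -15.47250°, λ = +155.72056°
BM-33: φ = +50.02194°, λ = +85.17889°
Δλ = -70.5417°
y = sin Δλ · cos φ₂ = -0.605797
x = cos φ₁ sin φ₂ − sin φ₁ cos φ₂ cos Δλ = 0.795617
θ = atan2(y, x) = -37.2863° → 322.7137° (mod 360°)

322.7°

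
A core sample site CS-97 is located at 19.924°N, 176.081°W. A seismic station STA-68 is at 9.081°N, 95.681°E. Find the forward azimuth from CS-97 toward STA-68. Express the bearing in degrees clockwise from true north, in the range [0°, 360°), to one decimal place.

Δλ = -88.2380°
y = sin Δλ · cos φ₂ = -0.986999
x = cos φ₁ sin φ₂ − sin φ₁ cos φ₂ cos Δλ = 0.138037
θ = atan2(y, x) = -82.0385° → 277.9615° (mod 360°)

278.0°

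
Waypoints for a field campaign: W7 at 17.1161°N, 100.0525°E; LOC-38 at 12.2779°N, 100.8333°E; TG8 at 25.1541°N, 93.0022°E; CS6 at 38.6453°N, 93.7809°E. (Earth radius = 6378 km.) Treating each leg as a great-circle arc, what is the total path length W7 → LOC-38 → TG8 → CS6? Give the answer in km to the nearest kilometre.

W7→LOC-38: c = 0.085464 rad, d = 545.09 km
LOC-38→TG8: c = 0.259161 rad, d = 1652.93 km
TG8→CS6: c = 0.235746 rad, d = 1503.59 km
Total = 545.09 + 1652.93 + 1503.59 = 3701.61 km

3702 km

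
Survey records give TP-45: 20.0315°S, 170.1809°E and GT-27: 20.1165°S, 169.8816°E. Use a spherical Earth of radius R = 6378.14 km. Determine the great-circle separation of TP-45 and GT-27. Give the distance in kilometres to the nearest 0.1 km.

Δφ = -0.0850°,  Δλ = -0.2993°
a = sin²(Δφ/2) + cos φ₁ cos φ₂ sin²(Δλ/2) = 0.000007
c = 2·arcsin(√a) = 0.005126 rad = 0.2937°
d = R·c = 6378.14 × 0.005126 = 32.7 km

32.7 km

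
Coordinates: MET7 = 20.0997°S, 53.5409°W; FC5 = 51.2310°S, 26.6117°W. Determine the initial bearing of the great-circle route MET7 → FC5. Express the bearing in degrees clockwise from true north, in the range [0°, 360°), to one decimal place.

Δλ = 26.9292°
y = sin Δλ · cos φ₂ = 0.283591
x = cos φ₁ sin φ₂ − sin φ₁ cos φ₂ cos Δλ = -0.540335
θ = atan2(y, x) = 152.3076° → 152.3076° (mod 360°)

152.3°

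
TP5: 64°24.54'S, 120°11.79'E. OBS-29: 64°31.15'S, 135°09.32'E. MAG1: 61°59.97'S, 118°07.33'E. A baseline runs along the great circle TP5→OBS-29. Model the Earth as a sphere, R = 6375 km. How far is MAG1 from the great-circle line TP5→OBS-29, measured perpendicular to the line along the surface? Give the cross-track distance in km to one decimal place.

TP5: φ = -64.40900°, λ = +120.19650°
OBS-29: φ = -64.51917°, λ = +135.15533°
MAG1: φ = -61.99950°, λ = +118.12217°
δ₁₃ = central angle TP5→MAG1 = 0.045104 rad  (haversine)
θ₁₃ = bearing TP5→MAG1 = 337.859°,  θ₁₂ = bearing TP5→OBS-29 = 97.729°
dₓₜ = R·arcsin(sin δ₁₃ · sin(θ₁₃ − θ₁₂)) = 6375·arcsin(0.04509·sin(240.130°)) = -249.320 km
|dₓₜ| = 249.320 km

249.3 km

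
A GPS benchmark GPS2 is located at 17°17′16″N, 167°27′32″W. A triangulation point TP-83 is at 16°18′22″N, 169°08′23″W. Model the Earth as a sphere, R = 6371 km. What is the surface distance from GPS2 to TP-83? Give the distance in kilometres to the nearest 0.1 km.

209.6 km

GPS2: φ = +17.28778°, λ = -167.45889°
TP-83: φ = +16.30611°, λ = -169.13972°
Δφ = -0.9817°,  Δλ = -1.6808°
a = sin²(Δφ/2) + cos φ₁ cos φ₂ sin²(Δλ/2) = 0.000271
c = 2·arcsin(√a) = 0.032898 rad = 1.8849°
d = R·c = 6371 × 0.032898 = 209.6 km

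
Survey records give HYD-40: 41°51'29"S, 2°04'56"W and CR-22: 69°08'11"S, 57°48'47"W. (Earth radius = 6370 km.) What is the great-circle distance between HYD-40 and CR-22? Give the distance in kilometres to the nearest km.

4379 km

HYD-40: φ = -41.85806°, λ = -2.08222°
CR-22: φ = -69.13639°, λ = -57.81306°
Δφ = -27.2783°,  Δλ = -55.7308°
a = sin²(Δφ/2) + cos φ₁ cos φ₂ sin²(Δλ/2) = 0.113552
c = 2·arcsin(√a) = 0.687405 rad = 39.3854°
d = R·c = 6370 × 0.687405 = 4378.8 km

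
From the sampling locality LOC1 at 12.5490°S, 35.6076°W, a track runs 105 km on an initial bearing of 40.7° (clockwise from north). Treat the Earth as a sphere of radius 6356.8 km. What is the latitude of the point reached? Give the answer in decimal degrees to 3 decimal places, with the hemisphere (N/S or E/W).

11.831°S

δ = d/R = 105/6356.8 = 0.016518 rad
φ₂ = arcsin(sin φ₁ cos δ + cos φ₁ sin δ cos θ)
   = arcsin(-0.21727·0.99986 + 0.97611·0.01652·0.75813) = -11.83078°
λ₂ = λ₁ + atan2(sin θ sin δ cos φ₁, cos δ − sin φ₁ sin φ₂) = -34.97708°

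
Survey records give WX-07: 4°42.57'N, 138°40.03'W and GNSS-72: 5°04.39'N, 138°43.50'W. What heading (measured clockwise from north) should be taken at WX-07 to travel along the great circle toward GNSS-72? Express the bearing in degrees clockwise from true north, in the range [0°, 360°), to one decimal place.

351.0°

WX-07: φ = +4.70950°, λ = -138.66717°
GNSS-72: φ = +5.07317°, λ = -138.72500°
Δλ = -0.0578°
y = sin Δλ · cos φ₂ = -0.001005
x = cos φ₁ sin φ₂ − sin φ₁ cos φ₂ cos Δλ = 0.006347
θ = atan2(y, x) = -9.0012° → 350.9988° (mod 360°)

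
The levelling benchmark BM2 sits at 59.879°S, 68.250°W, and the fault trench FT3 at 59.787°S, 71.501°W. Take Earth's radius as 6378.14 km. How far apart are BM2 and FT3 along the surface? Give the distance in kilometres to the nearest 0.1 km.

182.1 km

Δφ = 0.0920°,  Δλ = -3.2510°
a = sin²(Δφ/2) + cos φ₁ cos φ₂ sin²(Δλ/2) = 0.000204
c = 2·arcsin(√a) = 0.028556 rad = 1.6361°
d = R·c = 6378.14 × 0.028556 = 182.1 km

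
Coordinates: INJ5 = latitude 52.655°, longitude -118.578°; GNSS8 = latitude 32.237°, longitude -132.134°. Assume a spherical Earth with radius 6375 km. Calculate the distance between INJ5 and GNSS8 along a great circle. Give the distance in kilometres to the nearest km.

2520 km

Δφ = -20.4180°,  Δλ = -13.5560°
a = sin²(Δφ/2) + cos φ₁ cos φ₂ sin²(Δλ/2) = 0.038561
c = 2·arcsin(√a) = 0.395308 rad = 22.6495°
d = R·c = 6375 × 0.395308 = 2520.1 km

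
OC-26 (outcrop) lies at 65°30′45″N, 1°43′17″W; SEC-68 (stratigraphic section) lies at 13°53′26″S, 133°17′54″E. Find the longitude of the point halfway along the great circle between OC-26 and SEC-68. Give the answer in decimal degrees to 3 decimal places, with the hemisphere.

OC-26: φ = +65.51250°, λ = -1.72139°
SEC-68: φ = -13.89056°, λ = +133.29833°
Bx = cos φ₂ cos Δλ = -0.686664,  By = cos φ₂ sin Δλ = 0.686192
φₘ = atan2(sin φ₁ + sin φ₂, √((cos φ₁ + Bx)² + By²)) = 42.22670°
λₘ = λ₁ + atan2(By, cos φ₁ + Bx) = 109.91377°

109.914°E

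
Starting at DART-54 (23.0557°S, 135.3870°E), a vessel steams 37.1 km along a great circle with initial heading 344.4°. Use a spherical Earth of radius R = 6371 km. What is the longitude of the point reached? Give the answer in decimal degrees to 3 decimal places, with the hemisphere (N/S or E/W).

δ = d/R = 37.1/6371 = 0.005823 rad
φ₂ = arcsin(sin φ₁ cos δ + cos φ₁ sin δ cos θ)
   = arcsin(-0.39163·0.99998 + 0.92012·0.00582·0.96316) = -22.73431°
λ₂ = λ₁ + atan2(sin θ sin δ cos φ₁, cos δ − sin φ₁ sin φ₂) = 135.28972°

135.290°E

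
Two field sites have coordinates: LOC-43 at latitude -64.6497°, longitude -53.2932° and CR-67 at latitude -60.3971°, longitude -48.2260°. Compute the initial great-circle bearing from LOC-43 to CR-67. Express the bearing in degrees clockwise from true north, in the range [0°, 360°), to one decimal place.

Δλ = 5.0672°
y = sin Δλ · cos φ₂ = 0.043631
x = cos φ₁ sin φ₂ − sin φ₁ cos φ₂ cos Δλ = 0.072409
θ = atan2(y, x) = 31.0715° → 31.0715° (mod 360°)

31.1°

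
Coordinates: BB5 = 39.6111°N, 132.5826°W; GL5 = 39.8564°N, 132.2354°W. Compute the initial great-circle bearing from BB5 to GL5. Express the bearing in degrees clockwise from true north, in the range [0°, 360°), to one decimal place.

Δλ = 0.3472°
y = sin Δλ · cos φ₂ = 0.004652
x = cos φ₁ sin φ₂ − sin φ₁ cos φ₂ cos Δλ = 0.004290
θ = atan2(y, x) = 47.3151° → 47.3151° (mod 360°)

47.3°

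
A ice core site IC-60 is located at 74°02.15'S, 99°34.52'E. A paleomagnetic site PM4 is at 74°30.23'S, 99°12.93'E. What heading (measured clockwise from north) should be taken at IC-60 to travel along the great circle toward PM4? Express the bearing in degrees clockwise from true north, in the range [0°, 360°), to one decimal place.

191.6°

IC-60: φ = -74.03583°, λ = +99.57533°
PM4: φ = -74.50383°, λ = +99.21550°
Δλ = -0.3598°
y = sin Δλ · cos φ₂ = -0.001678
x = cos φ₁ sin φ₂ − sin φ₁ cos φ₂ cos Δλ = -0.008173
θ = atan2(y, x) = -168.3986° → 191.6014° (mod 360°)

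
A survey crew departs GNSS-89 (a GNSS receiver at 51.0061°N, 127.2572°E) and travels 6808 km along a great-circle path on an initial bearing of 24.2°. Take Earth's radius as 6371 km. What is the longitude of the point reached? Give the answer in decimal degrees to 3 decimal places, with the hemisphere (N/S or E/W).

101.189°W

δ = d/R = 6808/6371 = 1.068592 rad
φ₂ = arcsin(sin φ₁ cos δ + cos φ₁ sin δ cos θ)
   = arcsin(0.77721·0.48136 + 0.62924·0.87652·0.91212) = 61.30530°
λ₂ = λ₁ + atan2(sin θ sin δ cos φ₁, cos δ − sin φ₁ sin φ₂) = -101.18913°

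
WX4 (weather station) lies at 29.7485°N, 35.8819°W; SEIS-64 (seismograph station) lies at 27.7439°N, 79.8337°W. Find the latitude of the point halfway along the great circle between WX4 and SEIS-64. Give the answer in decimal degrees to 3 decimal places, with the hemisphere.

Bx = cos φ₂ cos Δλ = 0.637159,  By = cos φ₂ sin Δλ = -0.614263
φₘ = atan2(sin φ₁ + sin φ₂, √((cos φ₁ + Bx)² + By²)) = 30.60459°
λₘ = λ₁ + atan2(By, cos φ₁ + Bx) = -58.07968°

30.605°N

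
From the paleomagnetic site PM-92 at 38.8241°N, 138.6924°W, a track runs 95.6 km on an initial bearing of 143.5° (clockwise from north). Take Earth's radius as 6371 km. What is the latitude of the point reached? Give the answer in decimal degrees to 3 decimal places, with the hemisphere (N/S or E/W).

38.131°N

δ = d/R = 95.6/6371 = 0.015005 rad
φ₂ = arcsin(sin φ₁ cos δ + cos φ₁ sin δ cos θ)
   = arcsin(0.62693·0.99989 + 0.77907·0.01500·-0.80386) = 38.13117°
λ₂ = λ₁ + atan2(sin θ sin δ cos φ₁, cos δ − sin φ₁ sin φ₂) = -138.04227°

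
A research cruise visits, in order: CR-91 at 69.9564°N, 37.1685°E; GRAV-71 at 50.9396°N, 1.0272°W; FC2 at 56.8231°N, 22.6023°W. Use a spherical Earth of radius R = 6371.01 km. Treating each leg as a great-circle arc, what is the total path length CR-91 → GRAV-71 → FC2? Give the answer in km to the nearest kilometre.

4435 km

CR-91→GRAV-71: c = 0.452894 rad, d = 2885.39 km
GRAV-71→FC2: c = 0.243200 rad, d = 1549.43 km
Total = 2885.39 + 1549.43 = 4434.82 km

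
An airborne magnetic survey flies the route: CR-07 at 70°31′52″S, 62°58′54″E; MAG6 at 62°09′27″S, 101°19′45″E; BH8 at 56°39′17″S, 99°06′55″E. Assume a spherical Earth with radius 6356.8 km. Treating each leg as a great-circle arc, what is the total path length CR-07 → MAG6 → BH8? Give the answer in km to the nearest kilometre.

2521 km

CR-07: φ = -70.53111°, λ = +62.98167°
MAG6: φ = -62.15750°, λ = +101.32917°
BH8: φ = -56.65472°, λ = +99.11528°
CR-07→MAG6: c = 0.298573 rad, d = 1897.97 km
MAG6→BH8: c = 0.098020 rad, d = 623.09 km
Total = 1897.97 + 623.09 = 2521.06 km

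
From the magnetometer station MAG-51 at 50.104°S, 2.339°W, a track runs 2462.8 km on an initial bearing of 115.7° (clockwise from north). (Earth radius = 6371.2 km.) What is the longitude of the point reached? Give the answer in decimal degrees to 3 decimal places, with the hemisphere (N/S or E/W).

33.598°E

δ = d/R = 2462.8/6371.2 = 0.386552 rad
φ₂ = arcsin(sin φ₁ cos δ + cos φ₁ sin δ cos θ)
   = arcsin(-0.76721·0.92621 + 0.64140·0.37700·-0.43366) = -54.63303°
λ₂ = λ₁ + atan2(sin θ sin δ cos φ₁, cos δ − sin φ₁ sin φ₂) = 33.59822°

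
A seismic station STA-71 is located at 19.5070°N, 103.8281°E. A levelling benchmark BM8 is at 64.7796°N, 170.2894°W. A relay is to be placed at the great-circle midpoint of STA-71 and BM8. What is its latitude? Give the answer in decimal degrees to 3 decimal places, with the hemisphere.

Bx = cos φ₂ cos Δλ = 0.030595,  By = cos φ₂ sin Δλ = 0.425002
φₘ = atan2(sin φ₁ + sin φ₂, √((cos φ₁ + Bx)² + By²)) = 49.39086°
λₘ = λ₁ + atan2(By, cos φ₁ + Bx) = 127.41934°

49.391°N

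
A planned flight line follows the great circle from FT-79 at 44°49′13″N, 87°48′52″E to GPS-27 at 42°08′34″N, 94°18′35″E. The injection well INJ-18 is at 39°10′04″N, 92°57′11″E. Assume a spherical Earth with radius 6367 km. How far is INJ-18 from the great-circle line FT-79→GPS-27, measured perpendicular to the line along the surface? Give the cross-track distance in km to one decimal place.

341.8 km

FT-79: φ = +44.82028°, λ = +87.81444°
GPS-27: φ = +42.14278°, λ = +94.30972°
INJ-18: φ = +39.16778°, λ = +92.95306°
δ₁₃ = central angle FT-79→INJ-18 = 0.119004 rad  (haversine)
θ₁₃ = bearing FT-79→INJ-18 = 144.205°,  θ₁₂ = bearing FT-79→GPS-27 = 117.336°
dₓₜ = R·arcsin(sin δ₁₃ · sin(θ₁₃ − θ₁₂)) = 6367·arcsin(0.11872·sin(26.869°)) = 341.795 km
|dₓₜ| = 341.795 km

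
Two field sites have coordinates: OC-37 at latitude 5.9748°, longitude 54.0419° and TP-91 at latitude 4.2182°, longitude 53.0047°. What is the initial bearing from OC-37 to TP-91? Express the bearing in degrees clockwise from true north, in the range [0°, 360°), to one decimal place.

Δλ = -1.0372°
y = sin Δλ · cos φ₂ = -0.018053
x = cos φ₁ sin φ₂ − sin φ₁ cos φ₂ cos Δλ = -0.030637
θ = atan2(y, x) = -149.4914° → 210.5086° (mod 360°)

210.5°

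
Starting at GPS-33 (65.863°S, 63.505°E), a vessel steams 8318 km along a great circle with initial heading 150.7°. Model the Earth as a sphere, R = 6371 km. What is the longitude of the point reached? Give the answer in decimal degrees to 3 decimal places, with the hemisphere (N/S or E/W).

δ = d/R = 8318/6371 = 1.305604 rad
φ₂ = arcsin(sin φ₁ cos δ + cos φ₁ sin δ cos θ)
   = arcsin(-0.91257·0.26210 + 0.40892·0.96504·-0.87207) = -35.68444°
λ₂ = λ₁ + atan2(sin θ sin δ cos φ₁, cos δ − sin φ₁ sin φ₂) = -152.04729°

152.047°W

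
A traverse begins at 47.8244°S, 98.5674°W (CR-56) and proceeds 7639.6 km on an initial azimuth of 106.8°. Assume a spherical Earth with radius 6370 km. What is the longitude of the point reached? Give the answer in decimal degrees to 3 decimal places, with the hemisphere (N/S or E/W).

δ = d/R = 7639.6/6370 = 1.199309 rad
φ₂ = arcsin(sin φ₁ cos δ + cos φ₁ sin δ cos θ)
   = arcsin(-0.74109·0.36300 + 0.67141·0.93179·-0.28903) = -26.73325°
λ₂ = λ₁ + atan2(sin θ sin δ cos φ₁, cos δ − sin φ₁ sin φ₂) = -11.39983°

11.400°W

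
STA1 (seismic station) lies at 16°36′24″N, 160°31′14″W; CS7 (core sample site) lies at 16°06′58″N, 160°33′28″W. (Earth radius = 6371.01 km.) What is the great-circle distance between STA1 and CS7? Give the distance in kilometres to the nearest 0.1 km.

STA1: φ = +16.60667°, λ = -160.52056°
CS7: φ = +16.11611°, λ = -160.55778°
Δφ = -0.4906°,  Δλ = -0.0372°
a = sin²(Δφ/2) + cos φ₁ cos φ₂ sin²(Δλ/2) = 0.000018
c = 2·arcsin(√a) = 0.008584 rad = 0.4919°
d = R·c = 6371.01 × 0.008584 = 54.7 km

54.7 km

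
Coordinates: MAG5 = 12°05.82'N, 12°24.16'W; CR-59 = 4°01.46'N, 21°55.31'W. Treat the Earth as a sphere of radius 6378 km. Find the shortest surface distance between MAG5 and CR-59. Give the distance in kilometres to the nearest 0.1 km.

MAG5: φ = +12.09700°, λ = -12.40267°
CR-59: φ = +4.02433°, λ = -21.92183°
Δφ = -8.0727°,  Δλ = -9.5192°
a = sin²(Δφ/2) + cos φ₁ cos φ₂ sin²(Δλ/2) = 0.011670
c = 2·arcsin(√a) = 0.216478 rad = 12.4033°
d = R·c = 6378 × 0.216478 = 1380.7 km

1380.7 km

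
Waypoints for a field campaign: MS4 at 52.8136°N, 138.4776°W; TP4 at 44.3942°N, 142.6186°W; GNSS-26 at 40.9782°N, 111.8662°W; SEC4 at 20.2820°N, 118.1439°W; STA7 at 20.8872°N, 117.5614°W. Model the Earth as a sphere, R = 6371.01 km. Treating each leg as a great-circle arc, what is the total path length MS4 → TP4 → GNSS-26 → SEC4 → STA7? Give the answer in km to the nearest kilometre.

MS4→TP4: c = 0.154456 rad, d = 984.04 km
TP4→GNSS-26: c = 0.396629 rad, d = 2526.93 km
GNSS-26→SEC4: c = 0.373047 rad, d = 2376.69 km
SEC4→STA7: c = 0.014218 rad, d = 90.58 km
Total = 984.04 + 2526.93 + 2376.69 + 90.58 = 5978.24 km

5978 km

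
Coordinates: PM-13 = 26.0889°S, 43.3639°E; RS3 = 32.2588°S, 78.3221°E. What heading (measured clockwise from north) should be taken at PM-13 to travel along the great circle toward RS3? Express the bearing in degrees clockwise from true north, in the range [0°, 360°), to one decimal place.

109.8°

Δλ = 34.9582°
y = sin Δλ · cos φ₂ = 0.484537
x = cos φ₁ sin φ₂ − sin φ₁ cos φ₂ cos Δλ = -0.174576
θ = atan2(y, x) = 109.8138° → 109.8138° (mod 360°)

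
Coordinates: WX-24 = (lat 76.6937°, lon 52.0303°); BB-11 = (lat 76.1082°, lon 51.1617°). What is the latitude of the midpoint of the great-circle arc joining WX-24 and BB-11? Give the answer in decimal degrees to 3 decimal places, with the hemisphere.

Bx = cos φ₂ cos Δλ = 0.240062,  By = cos φ₂ sin Δλ = -0.003640
φₘ = atan2(sin φ₁ + sin φ₂, √((cos φ₁ + Bx)² + By²)) = 76.40133°
λₘ = λ₁ + atan2(By, cos φ₁ + Bx) = 51.58683°

76.401°N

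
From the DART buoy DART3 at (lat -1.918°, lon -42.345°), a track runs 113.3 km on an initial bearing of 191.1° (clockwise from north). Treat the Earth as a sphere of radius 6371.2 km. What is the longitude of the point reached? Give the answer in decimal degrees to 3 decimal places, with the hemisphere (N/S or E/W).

δ = d/R = 113.3/6371.2 = 0.017783 rad
φ₂ = arcsin(sin φ₁ cos δ + cos φ₁ sin δ cos θ)
   = arcsin(-0.03347·0.99984 + 0.99944·0.01778·-0.98129) = -2.91783°
λ₂ = λ₁ + atan2(sin θ sin δ cos φ₁, cos δ − sin φ₁ sin φ₂) = -42.54141°

42.541°W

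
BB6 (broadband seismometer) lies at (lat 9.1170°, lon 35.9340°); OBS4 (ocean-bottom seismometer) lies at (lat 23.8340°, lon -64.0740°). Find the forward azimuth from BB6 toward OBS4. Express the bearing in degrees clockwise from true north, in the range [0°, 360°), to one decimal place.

Δλ = -100.0080°
y = sin Δλ · cos φ₂ = -0.900801
x = cos φ₁ sin φ₂ − sin φ₁ cos φ₂ cos Δλ = 0.424171
θ = atan2(y, x) = -64.7851° → 295.2149° (mod 360°)

295.2°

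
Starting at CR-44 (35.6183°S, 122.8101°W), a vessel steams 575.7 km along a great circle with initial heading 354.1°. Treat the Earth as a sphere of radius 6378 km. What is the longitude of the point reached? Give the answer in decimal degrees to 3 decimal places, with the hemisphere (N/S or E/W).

δ = d/R = 575.7/6378 = 0.090263 rad
φ₂ = arcsin(sin φ₁ cos δ + cos φ₁ sin δ cos θ)
   = arcsin(-0.58238·0.99593 + 0.81291·0.09014·0.99470) = -30.47239°
λ₂ = λ₁ + atan2(sin θ sin δ cos φ₁, cos δ − sin φ₁ sin φ₂) = -123.42609°

123.426°W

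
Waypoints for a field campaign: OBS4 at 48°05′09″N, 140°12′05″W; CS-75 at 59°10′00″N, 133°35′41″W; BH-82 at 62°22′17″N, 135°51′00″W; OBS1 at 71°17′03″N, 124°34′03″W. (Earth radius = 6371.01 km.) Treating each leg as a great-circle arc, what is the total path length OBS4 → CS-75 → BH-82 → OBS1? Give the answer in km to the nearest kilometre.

OBS4: φ = +48.08583°, λ = -140.20139°
CS-75: φ = +59.16667°, λ = -133.59472°
BH-82: φ = +62.37139°, λ = -135.85000°
OBS1: φ = +71.28417°, λ = -124.56750°
OBS4→CS-75: c = 0.204890 rad, d = 1305.36 km
CS-75→BH-82: c = 0.059135 rad, d = 376.75 km
BH-82→OBS1: c = 0.173134 rad, d = 1103.04 km
Total = 1305.36 + 376.75 + 1103.04 = 2785.14 km

2785 km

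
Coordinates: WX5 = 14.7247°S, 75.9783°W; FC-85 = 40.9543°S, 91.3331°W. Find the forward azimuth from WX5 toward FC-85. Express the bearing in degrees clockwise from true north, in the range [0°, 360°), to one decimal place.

204.0°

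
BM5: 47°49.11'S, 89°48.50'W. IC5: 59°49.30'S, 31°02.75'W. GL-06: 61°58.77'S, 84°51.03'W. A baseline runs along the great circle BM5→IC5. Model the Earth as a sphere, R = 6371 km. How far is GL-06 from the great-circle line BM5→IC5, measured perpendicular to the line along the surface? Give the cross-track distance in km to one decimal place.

BM5: φ = -47.81850°, λ = -89.80833°
IC5: φ = -59.82167°, λ = -31.04583°
GL-06: φ = -61.97950°, λ = -84.85050°
δ₁₃ = central angle BM5→GL-06 = 0.251935 rad  (haversine)
θ₁₃ = bearing BM5→GL-06 = 170.626°,  θ₁₂ = bearing BM5→IC5 = 132.021°
dₓₜ = R·arcsin(sin δ₁₃ · sin(θ₁₃ − θ₁₂)) = 6371·arcsin(0.24928·sin(38.605°)) = 994.969 km
|dₓₜ| = 994.969 km

995.0 km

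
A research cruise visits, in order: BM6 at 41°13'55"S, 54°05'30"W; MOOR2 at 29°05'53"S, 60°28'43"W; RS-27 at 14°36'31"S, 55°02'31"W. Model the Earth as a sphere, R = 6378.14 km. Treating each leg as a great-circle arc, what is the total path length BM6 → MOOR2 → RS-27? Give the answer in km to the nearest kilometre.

BM6: φ = -41.23194°, λ = -54.09167°
MOOR2: φ = -29.09806°, λ = -60.47861°
RS-27: φ = -14.60861°, λ = -55.04194°
BM6→MOOR2: c = 0.230377 rad, d = 1469.37 km
MOOR2→RS-27: c = 0.267669 rad, d = 1707.23 km
Total = 1469.37 + 1707.23 = 3176.60 km

3177 km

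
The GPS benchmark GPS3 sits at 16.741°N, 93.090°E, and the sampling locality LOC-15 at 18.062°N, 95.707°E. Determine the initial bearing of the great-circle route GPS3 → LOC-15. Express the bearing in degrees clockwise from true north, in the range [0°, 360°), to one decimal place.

Δλ = 2.6170°
y = sin Δλ · cos φ₂ = 0.043409
x = cos φ₁ sin φ₂ − sin φ₁ cos φ₂ cos Δλ = 0.023339
θ = atan2(y, x) = 61.7350° → 61.7350° (mod 360°)

61.7°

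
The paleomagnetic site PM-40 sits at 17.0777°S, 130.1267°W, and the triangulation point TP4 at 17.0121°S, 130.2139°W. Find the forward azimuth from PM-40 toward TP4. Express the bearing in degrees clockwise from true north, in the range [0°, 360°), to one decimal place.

Δλ = -0.0872°
y = sin Δλ · cos φ₂ = -0.001455
x = cos φ₁ sin φ₂ − sin φ₁ cos φ₂ cos Δλ = 0.001145
θ = atan2(y, x) = -51.8151° → 308.1849° (mod 360°)

308.2°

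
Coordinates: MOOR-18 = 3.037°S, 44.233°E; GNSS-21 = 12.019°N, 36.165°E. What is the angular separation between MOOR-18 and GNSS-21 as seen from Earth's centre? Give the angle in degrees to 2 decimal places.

17.06°

Δφ = 15.0560°,  Δλ = -8.0680°
a = sin²(Δφ/2) + cos φ₁ cos φ₂ sin²(Δλ/2) = 0.021997
c = 2·arcsin(√a) = 0.297729 rad = 17.0586°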